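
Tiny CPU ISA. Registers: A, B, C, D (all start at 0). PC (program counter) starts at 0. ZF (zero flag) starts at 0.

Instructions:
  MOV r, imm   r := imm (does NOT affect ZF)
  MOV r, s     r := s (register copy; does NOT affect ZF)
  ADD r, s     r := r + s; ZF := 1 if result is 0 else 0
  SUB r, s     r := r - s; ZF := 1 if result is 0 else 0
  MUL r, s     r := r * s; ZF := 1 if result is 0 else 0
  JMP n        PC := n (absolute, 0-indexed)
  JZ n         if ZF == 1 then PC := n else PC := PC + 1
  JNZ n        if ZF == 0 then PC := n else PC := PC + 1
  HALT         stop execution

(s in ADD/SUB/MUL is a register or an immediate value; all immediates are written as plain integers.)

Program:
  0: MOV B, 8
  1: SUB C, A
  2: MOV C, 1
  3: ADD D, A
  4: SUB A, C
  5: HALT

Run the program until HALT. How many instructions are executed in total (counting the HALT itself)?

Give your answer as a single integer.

Step 1: PC=0 exec 'MOV B, 8'. After: A=0 B=8 C=0 D=0 ZF=0 PC=1
Step 2: PC=1 exec 'SUB C, A'. After: A=0 B=8 C=0 D=0 ZF=1 PC=2
Step 3: PC=2 exec 'MOV C, 1'. After: A=0 B=8 C=1 D=0 ZF=1 PC=3
Step 4: PC=3 exec 'ADD D, A'. After: A=0 B=8 C=1 D=0 ZF=1 PC=4
Step 5: PC=4 exec 'SUB A, C'. After: A=-1 B=8 C=1 D=0 ZF=0 PC=5
Step 6: PC=5 exec 'HALT'. After: A=-1 B=8 C=1 D=0 ZF=0 PC=5 HALTED
Total instructions executed: 6

Answer: 6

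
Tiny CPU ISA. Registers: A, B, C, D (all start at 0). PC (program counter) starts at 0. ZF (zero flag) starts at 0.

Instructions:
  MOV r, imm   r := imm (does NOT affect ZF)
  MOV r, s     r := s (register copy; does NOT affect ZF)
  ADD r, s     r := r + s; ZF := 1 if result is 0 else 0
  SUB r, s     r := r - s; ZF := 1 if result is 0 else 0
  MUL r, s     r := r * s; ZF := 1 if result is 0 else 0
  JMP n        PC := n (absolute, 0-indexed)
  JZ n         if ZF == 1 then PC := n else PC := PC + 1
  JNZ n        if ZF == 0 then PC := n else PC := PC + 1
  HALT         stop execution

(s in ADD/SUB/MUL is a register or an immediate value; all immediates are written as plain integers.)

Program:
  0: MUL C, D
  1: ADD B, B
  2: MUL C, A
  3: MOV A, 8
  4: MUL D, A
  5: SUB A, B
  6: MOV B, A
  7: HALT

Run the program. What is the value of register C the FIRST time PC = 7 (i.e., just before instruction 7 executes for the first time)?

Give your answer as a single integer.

Step 1: PC=0 exec 'MUL C, D'. After: A=0 B=0 C=0 D=0 ZF=1 PC=1
Step 2: PC=1 exec 'ADD B, B'. After: A=0 B=0 C=0 D=0 ZF=1 PC=2
Step 3: PC=2 exec 'MUL C, A'. After: A=0 B=0 C=0 D=0 ZF=1 PC=3
Step 4: PC=3 exec 'MOV A, 8'. After: A=8 B=0 C=0 D=0 ZF=1 PC=4
Step 5: PC=4 exec 'MUL D, A'. After: A=8 B=0 C=0 D=0 ZF=1 PC=5
Step 6: PC=5 exec 'SUB A, B'. After: A=8 B=0 C=0 D=0 ZF=0 PC=6
Step 7: PC=6 exec 'MOV B, A'. After: A=8 B=8 C=0 D=0 ZF=0 PC=7
First time PC=7: C=0

0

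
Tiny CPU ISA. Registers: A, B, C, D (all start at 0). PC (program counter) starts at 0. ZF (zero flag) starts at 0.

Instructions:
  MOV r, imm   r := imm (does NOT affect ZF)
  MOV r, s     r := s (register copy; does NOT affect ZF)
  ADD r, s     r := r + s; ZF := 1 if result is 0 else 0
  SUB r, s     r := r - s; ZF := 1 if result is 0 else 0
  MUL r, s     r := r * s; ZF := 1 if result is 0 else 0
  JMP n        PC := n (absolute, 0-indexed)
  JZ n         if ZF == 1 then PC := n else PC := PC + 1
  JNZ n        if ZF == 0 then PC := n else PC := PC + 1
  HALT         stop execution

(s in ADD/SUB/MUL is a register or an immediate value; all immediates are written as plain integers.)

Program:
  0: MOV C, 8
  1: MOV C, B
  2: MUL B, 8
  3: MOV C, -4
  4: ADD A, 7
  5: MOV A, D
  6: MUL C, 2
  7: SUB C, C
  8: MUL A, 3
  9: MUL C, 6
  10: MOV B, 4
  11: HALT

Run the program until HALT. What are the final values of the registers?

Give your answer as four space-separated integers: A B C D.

Step 1: PC=0 exec 'MOV C, 8'. After: A=0 B=0 C=8 D=0 ZF=0 PC=1
Step 2: PC=1 exec 'MOV C, B'. After: A=0 B=0 C=0 D=0 ZF=0 PC=2
Step 3: PC=2 exec 'MUL B, 8'. After: A=0 B=0 C=0 D=0 ZF=1 PC=3
Step 4: PC=3 exec 'MOV C, -4'. After: A=0 B=0 C=-4 D=0 ZF=1 PC=4
Step 5: PC=4 exec 'ADD A, 7'. After: A=7 B=0 C=-4 D=0 ZF=0 PC=5
Step 6: PC=5 exec 'MOV A, D'. After: A=0 B=0 C=-4 D=0 ZF=0 PC=6
Step 7: PC=6 exec 'MUL C, 2'. After: A=0 B=0 C=-8 D=0 ZF=0 PC=7
Step 8: PC=7 exec 'SUB C, C'. After: A=0 B=0 C=0 D=0 ZF=1 PC=8
Step 9: PC=8 exec 'MUL A, 3'. After: A=0 B=0 C=0 D=0 ZF=1 PC=9
Step 10: PC=9 exec 'MUL C, 6'. After: A=0 B=0 C=0 D=0 ZF=1 PC=10
Step 11: PC=10 exec 'MOV B, 4'. After: A=0 B=4 C=0 D=0 ZF=1 PC=11
Step 12: PC=11 exec 'HALT'. After: A=0 B=4 C=0 D=0 ZF=1 PC=11 HALTED

Answer: 0 4 0 0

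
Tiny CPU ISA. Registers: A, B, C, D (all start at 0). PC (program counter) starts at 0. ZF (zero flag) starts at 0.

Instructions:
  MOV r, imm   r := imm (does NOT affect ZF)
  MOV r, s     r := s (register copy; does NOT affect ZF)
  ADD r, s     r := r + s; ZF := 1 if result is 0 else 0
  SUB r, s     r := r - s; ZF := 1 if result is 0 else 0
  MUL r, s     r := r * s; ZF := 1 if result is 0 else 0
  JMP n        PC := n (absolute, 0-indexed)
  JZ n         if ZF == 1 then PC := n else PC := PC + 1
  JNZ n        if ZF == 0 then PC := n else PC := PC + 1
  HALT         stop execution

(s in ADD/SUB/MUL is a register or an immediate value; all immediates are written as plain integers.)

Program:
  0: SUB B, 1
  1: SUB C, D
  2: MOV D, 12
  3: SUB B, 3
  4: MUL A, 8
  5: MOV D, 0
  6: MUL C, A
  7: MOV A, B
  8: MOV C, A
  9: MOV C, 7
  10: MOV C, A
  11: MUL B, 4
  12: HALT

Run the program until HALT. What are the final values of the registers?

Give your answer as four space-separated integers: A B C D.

Step 1: PC=0 exec 'SUB B, 1'. After: A=0 B=-1 C=0 D=0 ZF=0 PC=1
Step 2: PC=1 exec 'SUB C, D'. After: A=0 B=-1 C=0 D=0 ZF=1 PC=2
Step 3: PC=2 exec 'MOV D, 12'. After: A=0 B=-1 C=0 D=12 ZF=1 PC=3
Step 4: PC=3 exec 'SUB B, 3'. After: A=0 B=-4 C=0 D=12 ZF=0 PC=4
Step 5: PC=4 exec 'MUL A, 8'. After: A=0 B=-4 C=0 D=12 ZF=1 PC=5
Step 6: PC=5 exec 'MOV D, 0'. After: A=0 B=-4 C=0 D=0 ZF=1 PC=6
Step 7: PC=6 exec 'MUL C, A'. After: A=0 B=-4 C=0 D=0 ZF=1 PC=7
Step 8: PC=7 exec 'MOV A, B'. After: A=-4 B=-4 C=0 D=0 ZF=1 PC=8
Step 9: PC=8 exec 'MOV C, A'. After: A=-4 B=-4 C=-4 D=0 ZF=1 PC=9
Step 10: PC=9 exec 'MOV C, 7'. After: A=-4 B=-4 C=7 D=0 ZF=1 PC=10
Step 11: PC=10 exec 'MOV C, A'. After: A=-4 B=-4 C=-4 D=0 ZF=1 PC=11
Step 12: PC=11 exec 'MUL B, 4'. After: A=-4 B=-16 C=-4 D=0 ZF=0 PC=12
Step 13: PC=12 exec 'HALT'. After: A=-4 B=-16 C=-4 D=0 ZF=0 PC=12 HALTED

Answer: -4 -16 -4 0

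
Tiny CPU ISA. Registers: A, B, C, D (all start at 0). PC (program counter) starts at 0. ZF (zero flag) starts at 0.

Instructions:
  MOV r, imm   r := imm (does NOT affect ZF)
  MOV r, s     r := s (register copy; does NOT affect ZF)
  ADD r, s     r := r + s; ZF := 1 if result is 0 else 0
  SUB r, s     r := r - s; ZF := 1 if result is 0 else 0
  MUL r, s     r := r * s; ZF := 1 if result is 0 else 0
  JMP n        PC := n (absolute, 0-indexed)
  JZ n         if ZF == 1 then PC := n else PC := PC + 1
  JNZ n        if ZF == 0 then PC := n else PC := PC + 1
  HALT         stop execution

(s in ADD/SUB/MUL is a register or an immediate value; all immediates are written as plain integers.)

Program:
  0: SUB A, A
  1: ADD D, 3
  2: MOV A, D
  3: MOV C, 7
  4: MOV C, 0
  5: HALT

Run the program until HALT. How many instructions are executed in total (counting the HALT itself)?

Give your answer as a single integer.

Step 1: PC=0 exec 'SUB A, A'. After: A=0 B=0 C=0 D=0 ZF=1 PC=1
Step 2: PC=1 exec 'ADD D, 3'. After: A=0 B=0 C=0 D=3 ZF=0 PC=2
Step 3: PC=2 exec 'MOV A, D'. After: A=3 B=0 C=0 D=3 ZF=0 PC=3
Step 4: PC=3 exec 'MOV C, 7'. After: A=3 B=0 C=7 D=3 ZF=0 PC=4
Step 5: PC=4 exec 'MOV C, 0'. After: A=3 B=0 C=0 D=3 ZF=0 PC=5
Step 6: PC=5 exec 'HALT'. After: A=3 B=0 C=0 D=3 ZF=0 PC=5 HALTED
Total instructions executed: 6

Answer: 6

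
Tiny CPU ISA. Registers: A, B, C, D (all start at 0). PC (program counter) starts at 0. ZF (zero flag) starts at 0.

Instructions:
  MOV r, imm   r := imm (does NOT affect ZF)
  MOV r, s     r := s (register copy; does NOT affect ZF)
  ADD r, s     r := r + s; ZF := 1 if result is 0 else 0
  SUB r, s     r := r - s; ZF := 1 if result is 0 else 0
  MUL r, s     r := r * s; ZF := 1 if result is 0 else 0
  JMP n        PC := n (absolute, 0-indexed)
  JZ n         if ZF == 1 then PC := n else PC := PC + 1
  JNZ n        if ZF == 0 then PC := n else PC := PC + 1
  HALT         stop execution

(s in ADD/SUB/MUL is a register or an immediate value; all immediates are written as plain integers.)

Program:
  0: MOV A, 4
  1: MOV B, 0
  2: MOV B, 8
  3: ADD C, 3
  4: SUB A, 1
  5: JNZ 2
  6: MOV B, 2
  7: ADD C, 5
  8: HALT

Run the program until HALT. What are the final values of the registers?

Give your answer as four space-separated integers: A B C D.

Answer: 0 2 17 0

Derivation:
Step 1: PC=0 exec 'MOV A, 4'. After: A=4 B=0 C=0 D=0 ZF=0 PC=1
Step 2: PC=1 exec 'MOV B, 0'. After: A=4 B=0 C=0 D=0 ZF=0 PC=2
Step 3: PC=2 exec 'MOV B, 8'. After: A=4 B=8 C=0 D=0 ZF=0 PC=3
Step 4: PC=3 exec 'ADD C, 3'. After: A=4 B=8 C=3 D=0 ZF=0 PC=4
Step 5: PC=4 exec 'SUB A, 1'. After: A=3 B=8 C=3 D=0 ZF=0 PC=5
Step 6: PC=5 exec 'JNZ 2'. After: A=3 B=8 C=3 D=0 ZF=0 PC=2
Step 7: PC=2 exec 'MOV B, 8'. After: A=3 B=8 C=3 D=0 ZF=0 PC=3
Step 8: PC=3 exec 'ADD C, 3'. After: A=3 B=8 C=6 D=0 ZF=0 PC=4
Step 9: PC=4 exec 'SUB A, 1'. After: A=2 B=8 C=6 D=0 ZF=0 PC=5
Step 10: PC=5 exec 'JNZ 2'. After: A=2 B=8 C=6 D=0 ZF=0 PC=2
Step 11: PC=2 exec 'MOV B, 8'. After: A=2 B=8 C=6 D=0 ZF=0 PC=3
Step 12: PC=3 exec 'ADD C, 3'. After: A=2 B=8 C=9 D=0 ZF=0 PC=4
Step 13: PC=4 exec 'SUB A, 1'. After: A=1 B=8 C=9 D=0 ZF=0 PC=5
Step 14: PC=5 exec 'JNZ 2'. After: A=1 B=8 C=9 D=0 ZF=0 PC=2
Step 15: PC=2 exec 'MOV B, 8'. After: A=1 B=8 C=9 D=0 ZF=0 PC=3
Step 16: PC=3 exec 'ADD C, 3'. After: A=1 B=8 C=12 D=0 ZF=0 PC=4
Step 17: PC=4 exec 'SUB A, 1'. After: A=0 B=8 C=12 D=0 ZF=1 PC=5
Step 18: PC=5 exec 'JNZ 2'. After: A=0 B=8 C=12 D=0 ZF=1 PC=6
Step 19: PC=6 exec 'MOV B, 2'. After: A=0 B=2 C=12 D=0 ZF=1 PC=7
Step 20: PC=7 exec 'ADD C, 5'. After: A=0 B=2 C=17 D=0 ZF=0 PC=8
Step 21: PC=8 exec 'HALT'. After: A=0 B=2 C=17 D=0 ZF=0 PC=8 HALTED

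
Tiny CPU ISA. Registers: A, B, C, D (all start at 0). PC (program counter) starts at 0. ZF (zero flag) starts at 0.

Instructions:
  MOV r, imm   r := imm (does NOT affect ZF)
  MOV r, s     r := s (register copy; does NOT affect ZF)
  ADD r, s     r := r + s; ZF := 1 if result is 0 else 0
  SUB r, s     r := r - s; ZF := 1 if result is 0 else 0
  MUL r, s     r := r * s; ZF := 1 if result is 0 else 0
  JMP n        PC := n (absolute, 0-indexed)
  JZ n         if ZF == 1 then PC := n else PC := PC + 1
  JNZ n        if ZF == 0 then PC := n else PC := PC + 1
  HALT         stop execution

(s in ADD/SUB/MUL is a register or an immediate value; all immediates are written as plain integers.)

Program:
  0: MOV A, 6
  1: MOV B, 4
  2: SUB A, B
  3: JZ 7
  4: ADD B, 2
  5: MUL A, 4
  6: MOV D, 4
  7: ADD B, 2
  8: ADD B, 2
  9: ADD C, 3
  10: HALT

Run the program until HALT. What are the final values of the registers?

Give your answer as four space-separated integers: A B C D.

Answer: 8 10 3 4

Derivation:
Step 1: PC=0 exec 'MOV A, 6'. After: A=6 B=0 C=0 D=0 ZF=0 PC=1
Step 2: PC=1 exec 'MOV B, 4'. After: A=6 B=4 C=0 D=0 ZF=0 PC=2
Step 3: PC=2 exec 'SUB A, B'. After: A=2 B=4 C=0 D=0 ZF=0 PC=3
Step 4: PC=3 exec 'JZ 7'. After: A=2 B=4 C=0 D=0 ZF=0 PC=4
Step 5: PC=4 exec 'ADD B, 2'. After: A=2 B=6 C=0 D=0 ZF=0 PC=5
Step 6: PC=5 exec 'MUL A, 4'. After: A=8 B=6 C=0 D=0 ZF=0 PC=6
Step 7: PC=6 exec 'MOV D, 4'. After: A=8 B=6 C=0 D=4 ZF=0 PC=7
Step 8: PC=7 exec 'ADD B, 2'. After: A=8 B=8 C=0 D=4 ZF=0 PC=8
Step 9: PC=8 exec 'ADD B, 2'. After: A=8 B=10 C=0 D=4 ZF=0 PC=9
Step 10: PC=9 exec 'ADD C, 3'. After: A=8 B=10 C=3 D=4 ZF=0 PC=10
Step 11: PC=10 exec 'HALT'. After: A=8 B=10 C=3 D=4 ZF=0 PC=10 HALTED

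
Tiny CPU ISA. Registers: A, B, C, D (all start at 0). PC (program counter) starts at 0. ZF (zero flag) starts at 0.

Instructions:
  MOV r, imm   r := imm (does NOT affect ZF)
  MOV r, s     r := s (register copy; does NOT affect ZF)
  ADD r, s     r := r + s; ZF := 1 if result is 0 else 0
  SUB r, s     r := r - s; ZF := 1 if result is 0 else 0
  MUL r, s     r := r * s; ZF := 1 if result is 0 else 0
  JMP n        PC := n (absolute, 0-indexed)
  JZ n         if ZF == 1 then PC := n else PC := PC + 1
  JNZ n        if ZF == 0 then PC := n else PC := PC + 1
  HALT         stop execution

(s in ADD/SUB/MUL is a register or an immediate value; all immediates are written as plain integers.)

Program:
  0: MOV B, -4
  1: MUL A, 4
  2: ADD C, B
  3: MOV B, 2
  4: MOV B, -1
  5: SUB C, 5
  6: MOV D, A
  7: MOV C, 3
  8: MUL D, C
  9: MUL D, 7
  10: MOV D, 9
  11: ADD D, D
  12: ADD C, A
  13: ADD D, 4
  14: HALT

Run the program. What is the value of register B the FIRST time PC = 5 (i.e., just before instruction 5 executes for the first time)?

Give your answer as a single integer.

Step 1: PC=0 exec 'MOV B, -4'. After: A=0 B=-4 C=0 D=0 ZF=0 PC=1
Step 2: PC=1 exec 'MUL A, 4'. After: A=0 B=-4 C=0 D=0 ZF=1 PC=2
Step 3: PC=2 exec 'ADD C, B'. After: A=0 B=-4 C=-4 D=0 ZF=0 PC=3
Step 4: PC=3 exec 'MOV B, 2'. After: A=0 B=2 C=-4 D=0 ZF=0 PC=4
Step 5: PC=4 exec 'MOV B, -1'. After: A=0 B=-1 C=-4 D=0 ZF=0 PC=5
First time PC=5: B=-1

-1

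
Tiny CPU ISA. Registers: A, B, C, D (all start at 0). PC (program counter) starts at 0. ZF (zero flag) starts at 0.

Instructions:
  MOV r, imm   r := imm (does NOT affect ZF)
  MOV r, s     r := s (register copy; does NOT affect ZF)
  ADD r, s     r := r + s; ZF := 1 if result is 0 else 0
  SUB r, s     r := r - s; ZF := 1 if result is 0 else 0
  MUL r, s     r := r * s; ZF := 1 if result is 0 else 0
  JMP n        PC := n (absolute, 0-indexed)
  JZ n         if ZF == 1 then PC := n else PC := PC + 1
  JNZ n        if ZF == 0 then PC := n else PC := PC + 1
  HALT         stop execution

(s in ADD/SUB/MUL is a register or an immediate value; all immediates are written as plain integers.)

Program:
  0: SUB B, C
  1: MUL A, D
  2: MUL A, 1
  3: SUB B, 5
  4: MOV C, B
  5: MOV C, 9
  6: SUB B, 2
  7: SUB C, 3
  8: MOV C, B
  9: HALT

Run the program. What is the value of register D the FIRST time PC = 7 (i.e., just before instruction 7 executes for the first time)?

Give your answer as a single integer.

Step 1: PC=0 exec 'SUB B, C'. After: A=0 B=0 C=0 D=0 ZF=1 PC=1
Step 2: PC=1 exec 'MUL A, D'. After: A=0 B=0 C=0 D=0 ZF=1 PC=2
Step 3: PC=2 exec 'MUL A, 1'. After: A=0 B=0 C=0 D=0 ZF=1 PC=3
Step 4: PC=3 exec 'SUB B, 5'. After: A=0 B=-5 C=0 D=0 ZF=0 PC=4
Step 5: PC=4 exec 'MOV C, B'. After: A=0 B=-5 C=-5 D=0 ZF=0 PC=5
Step 6: PC=5 exec 'MOV C, 9'. After: A=0 B=-5 C=9 D=0 ZF=0 PC=6
Step 7: PC=6 exec 'SUB B, 2'. After: A=0 B=-7 C=9 D=0 ZF=0 PC=7
First time PC=7: D=0

0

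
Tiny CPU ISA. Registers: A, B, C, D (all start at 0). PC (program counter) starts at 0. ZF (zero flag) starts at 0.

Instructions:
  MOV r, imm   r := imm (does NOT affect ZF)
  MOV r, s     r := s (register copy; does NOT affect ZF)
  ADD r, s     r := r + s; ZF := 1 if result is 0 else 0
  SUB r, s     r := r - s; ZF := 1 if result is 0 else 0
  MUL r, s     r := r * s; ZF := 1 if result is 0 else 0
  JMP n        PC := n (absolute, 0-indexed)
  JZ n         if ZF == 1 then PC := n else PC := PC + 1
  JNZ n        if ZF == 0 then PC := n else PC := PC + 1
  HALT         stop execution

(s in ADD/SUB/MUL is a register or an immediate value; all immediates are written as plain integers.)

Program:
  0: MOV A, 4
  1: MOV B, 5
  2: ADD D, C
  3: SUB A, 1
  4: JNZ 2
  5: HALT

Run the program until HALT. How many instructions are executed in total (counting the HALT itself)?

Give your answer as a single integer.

Step 1: PC=0 exec 'MOV A, 4'. After: A=4 B=0 C=0 D=0 ZF=0 PC=1
Step 2: PC=1 exec 'MOV B, 5'. After: A=4 B=5 C=0 D=0 ZF=0 PC=2
Step 3: PC=2 exec 'ADD D, C'. After: A=4 B=5 C=0 D=0 ZF=1 PC=3
Step 4: PC=3 exec 'SUB A, 1'. After: A=3 B=5 C=0 D=0 ZF=0 PC=4
Step 5: PC=4 exec 'JNZ 2'. After: A=3 B=5 C=0 D=0 ZF=0 PC=2
Step 6: PC=2 exec 'ADD D, C'. After: A=3 B=5 C=0 D=0 ZF=1 PC=3
Step 7: PC=3 exec 'SUB A, 1'. After: A=2 B=5 C=0 D=0 ZF=0 PC=4
Step 8: PC=4 exec 'JNZ 2'. After: A=2 B=5 C=0 D=0 ZF=0 PC=2
Step 9: PC=2 exec 'ADD D, C'. After: A=2 B=5 C=0 D=0 ZF=1 PC=3
Step 10: PC=3 exec 'SUB A, 1'. After: A=1 B=5 C=0 D=0 ZF=0 PC=4
Step 11: PC=4 exec 'JNZ 2'. After: A=1 B=5 C=0 D=0 ZF=0 PC=2
Step 12: PC=2 exec 'ADD D, C'. After: A=1 B=5 C=0 D=0 ZF=1 PC=3
Step 13: PC=3 exec 'SUB A, 1'. After: A=0 B=5 C=0 D=0 ZF=1 PC=4
Step 14: PC=4 exec 'JNZ 2'. After: A=0 B=5 C=0 D=0 ZF=1 PC=5
Step 15: PC=5 exec 'HALT'. After: A=0 B=5 C=0 D=0 ZF=1 PC=5 HALTED
Total instructions executed: 15

Answer: 15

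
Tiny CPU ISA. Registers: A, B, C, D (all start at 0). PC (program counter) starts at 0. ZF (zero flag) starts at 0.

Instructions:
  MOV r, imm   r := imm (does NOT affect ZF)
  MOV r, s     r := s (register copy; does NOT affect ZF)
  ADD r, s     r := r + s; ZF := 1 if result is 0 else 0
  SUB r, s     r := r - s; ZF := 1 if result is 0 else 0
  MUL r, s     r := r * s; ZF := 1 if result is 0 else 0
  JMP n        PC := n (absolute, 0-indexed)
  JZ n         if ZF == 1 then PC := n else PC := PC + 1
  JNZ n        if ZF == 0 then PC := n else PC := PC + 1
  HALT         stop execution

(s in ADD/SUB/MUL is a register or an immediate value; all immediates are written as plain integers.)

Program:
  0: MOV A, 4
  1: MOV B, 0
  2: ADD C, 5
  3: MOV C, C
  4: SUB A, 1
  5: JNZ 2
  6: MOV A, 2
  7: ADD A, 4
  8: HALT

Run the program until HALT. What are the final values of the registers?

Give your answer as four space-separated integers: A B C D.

Answer: 6 0 20 0

Derivation:
Step 1: PC=0 exec 'MOV A, 4'. After: A=4 B=0 C=0 D=0 ZF=0 PC=1
Step 2: PC=1 exec 'MOV B, 0'. After: A=4 B=0 C=0 D=0 ZF=0 PC=2
Step 3: PC=2 exec 'ADD C, 5'. After: A=4 B=0 C=5 D=0 ZF=0 PC=3
Step 4: PC=3 exec 'MOV C, C'. After: A=4 B=0 C=5 D=0 ZF=0 PC=4
Step 5: PC=4 exec 'SUB A, 1'. After: A=3 B=0 C=5 D=0 ZF=0 PC=5
Step 6: PC=5 exec 'JNZ 2'. After: A=3 B=0 C=5 D=0 ZF=0 PC=2
Step 7: PC=2 exec 'ADD C, 5'. After: A=3 B=0 C=10 D=0 ZF=0 PC=3
Step 8: PC=3 exec 'MOV C, C'. After: A=3 B=0 C=10 D=0 ZF=0 PC=4
Step 9: PC=4 exec 'SUB A, 1'. After: A=2 B=0 C=10 D=0 ZF=0 PC=5
Step 10: PC=5 exec 'JNZ 2'. After: A=2 B=0 C=10 D=0 ZF=0 PC=2
Step 11: PC=2 exec 'ADD C, 5'. After: A=2 B=0 C=15 D=0 ZF=0 PC=3
Step 12: PC=3 exec 'MOV C, C'. After: A=2 B=0 C=15 D=0 ZF=0 PC=4
Step 13: PC=4 exec 'SUB A, 1'. After: A=1 B=0 C=15 D=0 ZF=0 PC=5
Step 14: PC=5 exec 'JNZ 2'. After: A=1 B=0 C=15 D=0 ZF=0 PC=2
Step 15: PC=2 exec 'ADD C, 5'. After: A=1 B=0 C=20 D=0 ZF=0 PC=3
Step 16: PC=3 exec 'MOV C, C'. After: A=1 B=0 C=20 D=0 ZF=0 PC=4
Step 17: PC=4 exec 'SUB A, 1'. After: A=0 B=0 C=20 D=0 ZF=1 PC=5
Step 18: PC=5 exec 'JNZ 2'. After: A=0 B=0 C=20 D=0 ZF=1 PC=6
Step 19: PC=6 exec 'MOV A, 2'. After: A=2 B=0 C=20 D=0 ZF=1 PC=7
Step 20: PC=7 exec 'ADD A, 4'. After: A=6 B=0 C=20 D=0 ZF=0 PC=8
Step 21: PC=8 exec 'HALT'. After: A=6 B=0 C=20 D=0 ZF=0 PC=8 HALTED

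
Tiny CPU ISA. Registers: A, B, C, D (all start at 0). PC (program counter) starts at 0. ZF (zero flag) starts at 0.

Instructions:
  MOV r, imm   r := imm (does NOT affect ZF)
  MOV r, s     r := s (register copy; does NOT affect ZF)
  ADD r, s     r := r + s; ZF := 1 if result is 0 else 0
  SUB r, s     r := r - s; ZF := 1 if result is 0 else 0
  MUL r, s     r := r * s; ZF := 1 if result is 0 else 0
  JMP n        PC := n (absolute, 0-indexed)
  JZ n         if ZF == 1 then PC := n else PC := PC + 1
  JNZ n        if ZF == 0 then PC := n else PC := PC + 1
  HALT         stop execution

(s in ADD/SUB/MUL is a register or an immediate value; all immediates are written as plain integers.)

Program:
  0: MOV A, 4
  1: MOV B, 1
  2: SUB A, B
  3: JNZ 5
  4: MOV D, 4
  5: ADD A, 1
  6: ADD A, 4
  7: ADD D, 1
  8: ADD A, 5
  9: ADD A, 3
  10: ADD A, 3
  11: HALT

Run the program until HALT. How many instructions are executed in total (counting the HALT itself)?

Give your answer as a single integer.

Step 1: PC=0 exec 'MOV A, 4'. After: A=4 B=0 C=0 D=0 ZF=0 PC=1
Step 2: PC=1 exec 'MOV B, 1'. After: A=4 B=1 C=0 D=0 ZF=0 PC=2
Step 3: PC=2 exec 'SUB A, B'. After: A=3 B=1 C=0 D=0 ZF=0 PC=3
Step 4: PC=3 exec 'JNZ 5'. After: A=3 B=1 C=0 D=0 ZF=0 PC=5
Step 5: PC=5 exec 'ADD A, 1'. After: A=4 B=1 C=0 D=0 ZF=0 PC=6
Step 6: PC=6 exec 'ADD A, 4'. After: A=8 B=1 C=0 D=0 ZF=0 PC=7
Step 7: PC=7 exec 'ADD D, 1'. After: A=8 B=1 C=0 D=1 ZF=0 PC=8
Step 8: PC=8 exec 'ADD A, 5'. After: A=13 B=1 C=0 D=1 ZF=0 PC=9
Step 9: PC=9 exec 'ADD A, 3'. After: A=16 B=1 C=0 D=1 ZF=0 PC=10
Step 10: PC=10 exec 'ADD A, 3'. After: A=19 B=1 C=0 D=1 ZF=0 PC=11
Step 11: PC=11 exec 'HALT'. After: A=19 B=1 C=0 D=1 ZF=0 PC=11 HALTED
Total instructions executed: 11

Answer: 11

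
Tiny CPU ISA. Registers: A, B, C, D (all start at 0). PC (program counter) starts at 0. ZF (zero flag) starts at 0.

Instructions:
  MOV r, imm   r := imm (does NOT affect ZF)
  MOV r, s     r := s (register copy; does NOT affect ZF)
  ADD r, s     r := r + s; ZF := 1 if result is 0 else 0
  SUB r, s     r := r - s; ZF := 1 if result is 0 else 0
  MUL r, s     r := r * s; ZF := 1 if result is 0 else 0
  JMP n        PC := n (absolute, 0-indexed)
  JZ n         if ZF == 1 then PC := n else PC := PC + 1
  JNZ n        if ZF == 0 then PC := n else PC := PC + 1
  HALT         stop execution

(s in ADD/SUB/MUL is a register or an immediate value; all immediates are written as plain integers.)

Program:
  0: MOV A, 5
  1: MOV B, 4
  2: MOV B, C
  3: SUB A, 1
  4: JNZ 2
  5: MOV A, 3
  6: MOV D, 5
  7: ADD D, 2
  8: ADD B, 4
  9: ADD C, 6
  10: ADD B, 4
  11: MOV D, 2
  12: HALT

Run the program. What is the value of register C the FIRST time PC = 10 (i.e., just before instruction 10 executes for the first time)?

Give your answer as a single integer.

Step 1: PC=0 exec 'MOV A, 5'. After: A=5 B=0 C=0 D=0 ZF=0 PC=1
Step 2: PC=1 exec 'MOV B, 4'. After: A=5 B=4 C=0 D=0 ZF=0 PC=2
Step 3: PC=2 exec 'MOV B, C'. After: A=5 B=0 C=0 D=0 ZF=0 PC=3
Step 4: PC=3 exec 'SUB A, 1'. After: A=4 B=0 C=0 D=0 ZF=0 PC=4
Step 5: PC=4 exec 'JNZ 2'. After: A=4 B=0 C=0 D=0 ZF=0 PC=2
Step 6: PC=2 exec 'MOV B, C'. After: A=4 B=0 C=0 D=0 ZF=0 PC=3
Step 7: PC=3 exec 'SUB A, 1'. After: A=3 B=0 C=0 D=0 ZF=0 PC=4
Step 8: PC=4 exec 'JNZ 2'. After: A=3 B=0 C=0 D=0 ZF=0 PC=2
Step 9: PC=2 exec 'MOV B, C'. After: A=3 B=0 C=0 D=0 ZF=0 PC=3
Step 10: PC=3 exec 'SUB A, 1'. After: A=2 B=0 C=0 D=0 ZF=0 PC=4
Step 11: PC=4 exec 'JNZ 2'. After: A=2 B=0 C=0 D=0 ZF=0 PC=2
Step 12: PC=2 exec 'MOV B, C'. After: A=2 B=0 C=0 D=0 ZF=0 PC=3
Step 13: PC=3 exec 'SUB A, 1'. After: A=1 B=0 C=0 D=0 ZF=0 PC=4
Step 14: PC=4 exec 'JNZ 2'. After: A=1 B=0 C=0 D=0 ZF=0 PC=2
Step 15: PC=2 exec 'MOV B, C'. After: A=1 B=0 C=0 D=0 ZF=0 PC=3
Step 16: PC=3 exec 'SUB A, 1'. After: A=0 B=0 C=0 D=0 ZF=1 PC=4
Step 17: PC=4 exec 'JNZ 2'. After: A=0 B=0 C=0 D=0 ZF=1 PC=5
Step 18: PC=5 exec 'MOV A, 3'. After: A=3 B=0 C=0 D=0 ZF=1 PC=6
Step 19: PC=6 exec 'MOV D, 5'. After: A=3 B=0 C=0 D=5 ZF=1 PC=7
Step 20: PC=7 exec 'ADD D, 2'. After: A=3 B=0 C=0 D=7 ZF=0 PC=8
Step 21: PC=8 exec 'ADD B, 4'. After: A=3 B=4 C=0 D=7 ZF=0 PC=9
Step 22: PC=9 exec 'ADD C, 6'. After: A=3 B=4 C=6 D=7 ZF=0 PC=10
First time PC=10: C=6

6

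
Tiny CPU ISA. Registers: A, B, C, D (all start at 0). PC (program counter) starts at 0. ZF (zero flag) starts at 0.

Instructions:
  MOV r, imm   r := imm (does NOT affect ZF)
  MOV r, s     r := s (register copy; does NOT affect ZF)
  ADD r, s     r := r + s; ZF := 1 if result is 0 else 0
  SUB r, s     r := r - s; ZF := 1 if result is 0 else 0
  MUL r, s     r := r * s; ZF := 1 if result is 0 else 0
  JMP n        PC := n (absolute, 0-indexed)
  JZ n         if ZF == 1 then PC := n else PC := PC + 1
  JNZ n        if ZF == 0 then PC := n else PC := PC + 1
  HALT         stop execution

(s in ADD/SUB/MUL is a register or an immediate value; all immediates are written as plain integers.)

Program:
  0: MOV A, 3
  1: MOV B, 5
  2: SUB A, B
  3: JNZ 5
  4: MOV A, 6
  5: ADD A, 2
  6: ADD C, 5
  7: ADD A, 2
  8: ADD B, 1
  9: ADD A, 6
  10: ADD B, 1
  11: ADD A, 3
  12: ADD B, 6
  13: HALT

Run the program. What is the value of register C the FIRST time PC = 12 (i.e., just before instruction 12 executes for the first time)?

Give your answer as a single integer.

Step 1: PC=0 exec 'MOV A, 3'. After: A=3 B=0 C=0 D=0 ZF=0 PC=1
Step 2: PC=1 exec 'MOV B, 5'. After: A=3 B=5 C=0 D=0 ZF=0 PC=2
Step 3: PC=2 exec 'SUB A, B'. After: A=-2 B=5 C=0 D=0 ZF=0 PC=3
Step 4: PC=3 exec 'JNZ 5'. After: A=-2 B=5 C=0 D=0 ZF=0 PC=5
Step 5: PC=5 exec 'ADD A, 2'. After: A=0 B=5 C=0 D=0 ZF=1 PC=6
Step 6: PC=6 exec 'ADD C, 5'. After: A=0 B=5 C=5 D=0 ZF=0 PC=7
Step 7: PC=7 exec 'ADD A, 2'. After: A=2 B=5 C=5 D=0 ZF=0 PC=8
Step 8: PC=8 exec 'ADD B, 1'. After: A=2 B=6 C=5 D=0 ZF=0 PC=9
Step 9: PC=9 exec 'ADD A, 6'. After: A=8 B=6 C=5 D=0 ZF=0 PC=10
Step 10: PC=10 exec 'ADD B, 1'. After: A=8 B=7 C=5 D=0 ZF=0 PC=11
Step 11: PC=11 exec 'ADD A, 3'. After: A=11 B=7 C=5 D=0 ZF=0 PC=12
First time PC=12: C=5

5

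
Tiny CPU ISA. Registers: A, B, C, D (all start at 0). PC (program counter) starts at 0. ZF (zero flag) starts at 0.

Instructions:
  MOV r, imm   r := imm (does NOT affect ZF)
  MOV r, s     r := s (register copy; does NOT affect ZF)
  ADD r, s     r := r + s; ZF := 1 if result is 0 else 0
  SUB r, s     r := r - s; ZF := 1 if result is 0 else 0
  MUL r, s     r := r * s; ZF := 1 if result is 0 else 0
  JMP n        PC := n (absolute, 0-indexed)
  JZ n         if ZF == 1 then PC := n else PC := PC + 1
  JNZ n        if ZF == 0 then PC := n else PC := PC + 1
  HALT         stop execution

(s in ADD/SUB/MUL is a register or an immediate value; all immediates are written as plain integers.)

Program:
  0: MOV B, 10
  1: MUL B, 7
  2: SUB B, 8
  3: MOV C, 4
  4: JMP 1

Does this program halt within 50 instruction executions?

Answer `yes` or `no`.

Answer: no

Derivation:
Step 1: PC=0 exec 'MOV B, 10'. After: A=0 B=10 C=0 D=0 ZF=0 PC=1
Step 2: PC=1 exec 'MUL B, 7'. After: A=0 B=70 C=0 D=0 ZF=0 PC=2
Step 3: PC=2 exec 'SUB B, 8'. After: A=0 B=62 C=0 D=0 ZF=0 PC=3
Step 4: PC=3 exec 'MOV C, 4'. After: A=0 B=62 C=4 D=0 ZF=0 PC=4
Step 5: PC=4 exec 'JMP 1'. After: A=0 B=62 C=4 D=0 ZF=0 PC=1
Step 6: PC=1 exec 'MUL B, 7'. After: A=0 B=434 C=4 D=0 ZF=0 PC=2
Step 7: PC=2 exec 'SUB B, 8'. After: A=0 B=426 C=4 D=0 ZF=0 PC=3
Step 8: PC=3 exec 'MOV C, 4'. After: A=0 B=426 C=4 D=0 ZF=0 PC=4
Step 9: PC=4 exec 'JMP 1'. After: A=0 B=426 C=4 D=0 ZF=0 PC=1
Step 10: PC=1 exec 'MUL B, 7'. After: A=0 B=2982 C=4 D=0 ZF=0 PC=2
Step 11: PC=2 exec 'SUB B, 8'. After: A=0 B=2974 C=4 D=0 ZF=0 PC=3
Step 12: PC=3 exec 'MOV C, 4'. After: A=0 B=2974 C=4 D=0 ZF=0 PC=4
Step 13: PC=4 exec 'JMP 1'. After: A=0 B=2974 C=4 D=0 ZF=0 PC=1
Step 14: PC=1 exec 'MUL B, 7'. After: A=0 B=20818 C=4 D=0 ZF=0 PC=2
Step 15: PC=2 exec 'SUB B, 8'. After: A=0 B=20810 C=4 D=0 ZF=0 PC=3
After 50 steps: not halted. PC revisits the same instructions with no path to HALT; will never halt.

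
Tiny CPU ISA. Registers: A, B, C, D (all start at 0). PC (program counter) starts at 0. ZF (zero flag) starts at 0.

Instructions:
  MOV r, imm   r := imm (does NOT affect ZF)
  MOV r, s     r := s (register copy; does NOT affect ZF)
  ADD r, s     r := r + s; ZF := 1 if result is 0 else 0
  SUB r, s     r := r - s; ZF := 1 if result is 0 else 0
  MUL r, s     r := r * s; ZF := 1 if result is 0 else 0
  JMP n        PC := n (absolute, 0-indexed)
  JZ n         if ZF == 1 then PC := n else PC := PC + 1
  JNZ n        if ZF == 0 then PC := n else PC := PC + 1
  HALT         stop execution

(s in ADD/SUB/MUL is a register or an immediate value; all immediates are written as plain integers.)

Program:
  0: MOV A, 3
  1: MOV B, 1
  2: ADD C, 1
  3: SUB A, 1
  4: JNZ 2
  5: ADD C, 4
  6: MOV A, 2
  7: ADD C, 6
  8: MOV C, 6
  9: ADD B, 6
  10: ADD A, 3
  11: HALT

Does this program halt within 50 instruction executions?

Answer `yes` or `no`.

Step 1: PC=0 exec 'MOV A, 3'. After: A=3 B=0 C=0 D=0 ZF=0 PC=1
Step 2: PC=1 exec 'MOV B, 1'. After: A=3 B=1 C=0 D=0 ZF=0 PC=2
Step 3: PC=2 exec 'ADD C, 1'. After: A=3 B=1 C=1 D=0 ZF=0 PC=3
Step 4: PC=3 exec 'SUB A, 1'. After: A=2 B=1 C=1 D=0 ZF=0 PC=4
Step 5: PC=4 exec 'JNZ 2'. After: A=2 B=1 C=1 D=0 ZF=0 PC=2
Step 6: PC=2 exec 'ADD C, 1'. After: A=2 B=1 C=2 D=0 ZF=0 PC=3
Step 7: PC=3 exec 'SUB A, 1'. After: A=1 B=1 C=2 D=0 ZF=0 PC=4
Step 8: PC=4 exec 'JNZ 2'. After: A=1 B=1 C=2 D=0 ZF=0 PC=2
Step 9: PC=2 exec 'ADD C, 1'. After: A=1 B=1 C=3 D=0 ZF=0 PC=3
Step 10: PC=3 exec 'SUB A, 1'. After: A=0 B=1 C=3 D=0 ZF=1 PC=4
Step 11: PC=4 exec 'JNZ 2'. After: A=0 B=1 C=3 D=0 ZF=1 PC=5
Step 12: PC=5 exec 'ADD C, 4'. After: A=0 B=1 C=7 D=0 ZF=0 PC=6
Step 13: PC=6 exec 'MOV A, 2'. After: A=2 B=1 C=7 D=0 ZF=0 PC=7
Step 14: PC=7 exec 'ADD C, 6'. After: A=2 B=1 C=13 D=0 ZF=0 PC=8
Step 15: PC=8 exec 'MOV C, 6'. After: A=2 B=1 C=6 D=0 ZF=0 PC=9
Step 16: PC=9 exec 'ADD B, 6'. After: A=2 B=7 C=6 D=0 ZF=0 PC=10
Step 17: PC=10 exec 'ADD A, 3'. After: A=5 B=7 C=6 D=0 ZF=0 PC=11
Step 18: PC=11 exec 'HALT'. After: A=5 B=7 C=6 D=0 ZF=0 PC=11 HALTED

Answer: yes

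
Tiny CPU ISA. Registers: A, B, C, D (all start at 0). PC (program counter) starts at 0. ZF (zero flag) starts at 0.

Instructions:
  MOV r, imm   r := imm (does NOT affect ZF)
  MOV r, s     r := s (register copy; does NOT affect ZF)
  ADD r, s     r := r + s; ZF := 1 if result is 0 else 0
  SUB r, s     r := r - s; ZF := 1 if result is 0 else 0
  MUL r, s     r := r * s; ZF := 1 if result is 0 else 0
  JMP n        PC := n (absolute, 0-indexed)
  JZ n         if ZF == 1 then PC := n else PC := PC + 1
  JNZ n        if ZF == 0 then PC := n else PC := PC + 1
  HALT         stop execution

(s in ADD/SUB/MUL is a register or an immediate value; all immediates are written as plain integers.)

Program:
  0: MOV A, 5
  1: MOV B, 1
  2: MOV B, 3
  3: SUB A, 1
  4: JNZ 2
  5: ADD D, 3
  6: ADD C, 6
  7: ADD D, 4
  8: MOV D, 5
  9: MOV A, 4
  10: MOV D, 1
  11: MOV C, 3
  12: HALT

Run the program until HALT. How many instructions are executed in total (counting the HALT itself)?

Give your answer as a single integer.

Step 1: PC=0 exec 'MOV A, 5'. After: A=5 B=0 C=0 D=0 ZF=0 PC=1
Step 2: PC=1 exec 'MOV B, 1'. After: A=5 B=1 C=0 D=0 ZF=0 PC=2
Step 3: PC=2 exec 'MOV B, 3'. After: A=5 B=3 C=0 D=0 ZF=0 PC=3
Step 4: PC=3 exec 'SUB A, 1'. After: A=4 B=3 C=0 D=0 ZF=0 PC=4
Step 5: PC=4 exec 'JNZ 2'. After: A=4 B=3 C=0 D=0 ZF=0 PC=2
Step 6: PC=2 exec 'MOV B, 3'. After: A=4 B=3 C=0 D=0 ZF=0 PC=3
Step 7: PC=3 exec 'SUB A, 1'. After: A=3 B=3 C=0 D=0 ZF=0 PC=4
Step 8: PC=4 exec 'JNZ 2'. After: A=3 B=3 C=0 D=0 ZF=0 PC=2
Step 9: PC=2 exec 'MOV B, 3'. After: A=3 B=3 C=0 D=0 ZF=0 PC=3
Step 10: PC=3 exec 'SUB A, 1'. After: A=2 B=3 C=0 D=0 ZF=0 PC=4
Step 11: PC=4 exec 'JNZ 2'. After: A=2 B=3 C=0 D=0 ZF=0 PC=2
Step 12: PC=2 exec 'MOV B, 3'. After: A=2 B=3 C=0 D=0 ZF=0 PC=3
Step 13: PC=3 exec 'SUB A, 1'. After: A=1 B=3 C=0 D=0 ZF=0 PC=4
Step 14: PC=4 exec 'JNZ 2'. After: A=1 B=3 C=0 D=0 ZF=0 PC=2
Step 15: PC=2 exec 'MOV B, 3'. After: A=1 B=3 C=0 D=0 ZF=0 PC=3
Step 16: PC=3 exec 'SUB A, 1'. After: A=0 B=3 C=0 D=0 ZF=1 PC=4
Step 17: PC=4 exec 'JNZ 2'. After: A=0 B=3 C=0 D=0 ZF=1 PC=5
Step 18: PC=5 exec 'ADD D, 3'. After: A=0 B=3 C=0 D=3 ZF=0 PC=6
Step 19: PC=6 exec 'ADD C, 6'. After: A=0 B=3 C=6 D=3 ZF=0 PC=7
Step 20: PC=7 exec 'ADD D, 4'. After: A=0 B=3 C=6 D=7 ZF=0 PC=8
Step 21: PC=8 exec 'MOV D, 5'. After: A=0 B=3 C=6 D=5 ZF=0 PC=9
Step 22: PC=9 exec 'MOV A, 4'. After: A=4 B=3 C=6 D=5 ZF=0 PC=10
Step 23: PC=10 exec 'MOV D, 1'. After: A=4 B=3 C=6 D=1 ZF=0 PC=11
Step 24: PC=11 exec 'MOV C, 3'. After: A=4 B=3 C=3 D=1 ZF=0 PC=12
Step 25: PC=12 exec 'HALT'. After: A=4 B=3 C=3 D=1 ZF=0 PC=12 HALTED
Total instructions executed: 25

Answer: 25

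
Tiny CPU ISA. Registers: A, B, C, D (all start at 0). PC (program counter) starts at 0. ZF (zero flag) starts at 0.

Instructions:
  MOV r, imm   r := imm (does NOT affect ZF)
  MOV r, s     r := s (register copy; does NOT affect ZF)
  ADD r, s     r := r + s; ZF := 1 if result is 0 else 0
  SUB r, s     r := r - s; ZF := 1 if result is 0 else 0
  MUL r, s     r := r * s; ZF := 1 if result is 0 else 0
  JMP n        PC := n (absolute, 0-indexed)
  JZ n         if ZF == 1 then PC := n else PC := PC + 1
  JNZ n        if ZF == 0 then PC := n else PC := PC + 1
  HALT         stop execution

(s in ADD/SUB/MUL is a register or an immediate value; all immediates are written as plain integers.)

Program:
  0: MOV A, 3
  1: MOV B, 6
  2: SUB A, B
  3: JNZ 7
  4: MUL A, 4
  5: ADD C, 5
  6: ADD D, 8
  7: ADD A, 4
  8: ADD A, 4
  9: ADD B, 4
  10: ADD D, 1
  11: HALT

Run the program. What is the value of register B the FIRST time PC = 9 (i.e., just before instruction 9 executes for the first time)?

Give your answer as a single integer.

Step 1: PC=0 exec 'MOV A, 3'. After: A=3 B=0 C=0 D=0 ZF=0 PC=1
Step 2: PC=1 exec 'MOV B, 6'. After: A=3 B=6 C=0 D=0 ZF=0 PC=2
Step 3: PC=2 exec 'SUB A, B'. After: A=-3 B=6 C=0 D=0 ZF=0 PC=3
Step 4: PC=3 exec 'JNZ 7'. After: A=-3 B=6 C=0 D=0 ZF=0 PC=7
Step 5: PC=7 exec 'ADD A, 4'. After: A=1 B=6 C=0 D=0 ZF=0 PC=8
Step 6: PC=8 exec 'ADD A, 4'. After: A=5 B=6 C=0 D=0 ZF=0 PC=9
First time PC=9: B=6

6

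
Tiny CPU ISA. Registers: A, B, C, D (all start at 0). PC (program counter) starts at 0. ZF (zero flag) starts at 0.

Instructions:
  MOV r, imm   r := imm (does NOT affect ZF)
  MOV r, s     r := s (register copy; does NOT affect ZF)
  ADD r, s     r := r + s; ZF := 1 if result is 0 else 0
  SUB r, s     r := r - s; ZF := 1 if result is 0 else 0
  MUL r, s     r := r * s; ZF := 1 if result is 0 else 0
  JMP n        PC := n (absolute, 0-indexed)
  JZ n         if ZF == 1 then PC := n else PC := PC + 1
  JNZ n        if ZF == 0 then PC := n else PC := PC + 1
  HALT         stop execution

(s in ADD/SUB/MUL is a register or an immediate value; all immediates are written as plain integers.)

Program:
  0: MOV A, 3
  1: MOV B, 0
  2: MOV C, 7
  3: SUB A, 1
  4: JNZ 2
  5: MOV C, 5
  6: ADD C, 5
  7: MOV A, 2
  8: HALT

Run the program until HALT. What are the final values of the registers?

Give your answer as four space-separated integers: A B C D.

Step 1: PC=0 exec 'MOV A, 3'. After: A=3 B=0 C=0 D=0 ZF=0 PC=1
Step 2: PC=1 exec 'MOV B, 0'. After: A=3 B=0 C=0 D=0 ZF=0 PC=2
Step 3: PC=2 exec 'MOV C, 7'. After: A=3 B=0 C=7 D=0 ZF=0 PC=3
Step 4: PC=3 exec 'SUB A, 1'. After: A=2 B=0 C=7 D=0 ZF=0 PC=4
Step 5: PC=4 exec 'JNZ 2'. After: A=2 B=0 C=7 D=0 ZF=0 PC=2
Step 6: PC=2 exec 'MOV C, 7'. After: A=2 B=0 C=7 D=0 ZF=0 PC=3
Step 7: PC=3 exec 'SUB A, 1'. After: A=1 B=0 C=7 D=0 ZF=0 PC=4
Step 8: PC=4 exec 'JNZ 2'. After: A=1 B=0 C=7 D=0 ZF=0 PC=2
Step 9: PC=2 exec 'MOV C, 7'. After: A=1 B=0 C=7 D=0 ZF=0 PC=3
Step 10: PC=3 exec 'SUB A, 1'. After: A=0 B=0 C=7 D=0 ZF=1 PC=4
Step 11: PC=4 exec 'JNZ 2'. After: A=0 B=0 C=7 D=0 ZF=1 PC=5
Step 12: PC=5 exec 'MOV C, 5'. After: A=0 B=0 C=5 D=0 ZF=1 PC=6
Step 13: PC=6 exec 'ADD C, 5'. After: A=0 B=0 C=10 D=0 ZF=0 PC=7
Step 14: PC=7 exec 'MOV A, 2'. After: A=2 B=0 C=10 D=0 ZF=0 PC=8
Step 15: PC=8 exec 'HALT'. After: A=2 B=0 C=10 D=0 ZF=0 PC=8 HALTED

Answer: 2 0 10 0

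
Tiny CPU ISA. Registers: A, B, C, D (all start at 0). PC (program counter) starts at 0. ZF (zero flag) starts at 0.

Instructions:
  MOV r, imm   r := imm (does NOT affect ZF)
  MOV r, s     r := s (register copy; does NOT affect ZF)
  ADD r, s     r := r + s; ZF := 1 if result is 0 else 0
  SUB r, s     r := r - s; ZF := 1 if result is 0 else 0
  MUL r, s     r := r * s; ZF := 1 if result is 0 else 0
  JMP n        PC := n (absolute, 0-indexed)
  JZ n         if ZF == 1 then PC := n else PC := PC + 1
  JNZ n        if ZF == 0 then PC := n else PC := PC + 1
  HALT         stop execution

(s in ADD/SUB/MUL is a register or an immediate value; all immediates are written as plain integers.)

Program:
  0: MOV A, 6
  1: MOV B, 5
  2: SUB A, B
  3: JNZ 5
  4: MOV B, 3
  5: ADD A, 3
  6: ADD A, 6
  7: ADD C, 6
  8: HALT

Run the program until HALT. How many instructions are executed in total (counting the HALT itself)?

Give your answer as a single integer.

Step 1: PC=0 exec 'MOV A, 6'. After: A=6 B=0 C=0 D=0 ZF=0 PC=1
Step 2: PC=1 exec 'MOV B, 5'. After: A=6 B=5 C=0 D=0 ZF=0 PC=2
Step 3: PC=2 exec 'SUB A, B'. After: A=1 B=5 C=0 D=0 ZF=0 PC=3
Step 4: PC=3 exec 'JNZ 5'. After: A=1 B=5 C=0 D=0 ZF=0 PC=5
Step 5: PC=5 exec 'ADD A, 3'. After: A=4 B=5 C=0 D=0 ZF=0 PC=6
Step 6: PC=6 exec 'ADD A, 6'. After: A=10 B=5 C=0 D=0 ZF=0 PC=7
Step 7: PC=7 exec 'ADD C, 6'. After: A=10 B=5 C=6 D=0 ZF=0 PC=8
Step 8: PC=8 exec 'HALT'. After: A=10 B=5 C=6 D=0 ZF=0 PC=8 HALTED
Total instructions executed: 8

Answer: 8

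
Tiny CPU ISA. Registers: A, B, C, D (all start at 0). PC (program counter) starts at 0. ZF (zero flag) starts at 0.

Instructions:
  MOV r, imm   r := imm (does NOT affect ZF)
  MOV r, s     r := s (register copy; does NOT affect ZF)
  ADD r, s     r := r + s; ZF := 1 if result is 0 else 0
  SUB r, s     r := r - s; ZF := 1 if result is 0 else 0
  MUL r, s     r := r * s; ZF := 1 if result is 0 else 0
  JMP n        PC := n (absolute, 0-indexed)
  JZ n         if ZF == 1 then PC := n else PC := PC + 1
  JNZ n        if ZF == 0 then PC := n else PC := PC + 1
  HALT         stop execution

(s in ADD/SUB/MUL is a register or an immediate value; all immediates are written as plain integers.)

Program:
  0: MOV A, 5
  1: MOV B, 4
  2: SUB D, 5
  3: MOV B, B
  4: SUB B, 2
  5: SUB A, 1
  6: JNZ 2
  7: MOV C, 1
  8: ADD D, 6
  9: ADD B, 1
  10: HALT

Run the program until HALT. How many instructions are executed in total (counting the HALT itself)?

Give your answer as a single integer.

Step 1: PC=0 exec 'MOV A, 5'. After: A=5 B=0 C=0 D=0 ZF=0 PC=1
Step 2: PC=1 exec 'MOV B, 4'. After: A=5 B=4 C=0 D=0 ZF=0 PC=2
Step 3: PC=2 exec 'SUB D, 5'. After: A=5 B=4 C=0 D=-5 ZF=0 PC=3
Step 4: PC=3 exec 'MOV B, B'. After: A=5 B=4 C=0 D=-5 ZF=0 PC=4
Step 5: PC=4 exec 'SUB B, 2'. After: A=5 B=2 C=0 D=-5 ZF=0 PC=5
Step 6: PC=5 exec 'SUB A, 1'. After: A=4 B=2 C=0 D=-5 ZF=0 PC=6
Step 7: PC=6 exec 'JNZ 2'. After: A=4 B=2 C=0 D=-5 ZF=0 PC=2
Step 8: PC=2 exec 'SUB D, 5'. After: A=4 B=2 C=0 D=-10 ZF=0 PC=3
Step 9: PC=3 exec 'MOV B, B'. After: A=4 B=2 C=0 D=-10 ZF=0 PC=4
Step 10: PC=4 exec 'SUB B, 2'. After: A=4 B=0 C=0 D=-10 ZF=1 PC=5
Step 11: PC=5 exec 'SUB A, 1'. After: A=3 B=0 C=0 D=-10 ZF=0 PC=6
Step 12: PC=6 exec 'JNZ 2'. After: A=3 B=0 C=0 D=-10 ZF=0 PC=2
Step 13: PC=2 exec 'SUB D, 5'. After: A=3 B=0 C=0 D=-15 ZF=0 PC=3
Step 14: PC=3 exec 'MOV B, B'. After: A=3 B=0 C=0 D=-15 ZF=0 PC=4
Step 15: PC=4 exec 'SUB B, 2'. After: A=3 B=-2 C=0 D=-15 ZF=0 PC=5
Step 16: PC=5 exec 'SUB A, 1'. After: A=2 B=-2 C=0 D=-15 ZF=0 PC=6
Step 17: PC=6 exec 'JNZ 2'. After: A=2 B=-2 C=0 D=-15 ZF=0 PC=2
Step 18: PC=2 exec 'SUB D, 5'. After: A=2 B=-2 C=0 D=-20 ZF=0 PC=3
Step 19: PC=3 exec 'MOV B, B'. After: A=2 B=-2 C=0 D=-20 ZF=0 PC=4
Step 20: PC=4 exec 'SUB B, 2'. After: A=2 B=-4 C=0 D=-20 ZF=0 PC=5
Step 21: PC=5 exec 'SUB A, 1'. After: A=1 B=-4 C=0 D=-20 ZF=0 PC=6
Step 22: PC=6 exec 'JNZ 2'. After: A=1 B=-4 C=0 D=-20 ZF=0 PC=2
Step 23: PC=2 exec 'SUB D, 5'. After: A=1 B=-4 C=0 D=-25 ZF=0 PC=3
Step 24: PC=3 exec 'MOV B, B'. After: A=1 B=-4 C=0 D=-25 ZF=0 PC=4
Step 25: PC=4 exec 'SUB B, 2'. After: A=1 B=-6 C=0 D=-25 ZF=0 PC=5
Step 26: PC=5 exec 'SUB A, 1'. After: A=0 B=-6 C=0 D=-25 ZF=1 PC=6
Step 27: PC=6 exec 'JNZ 2'. After: A=0 B=-6 C=0 D=-25 ZF=1 PC=7
Step 28: PC=7 exec 'MOV C, 1'. After: A=0 B=-6 C=1 D=-25 ZF=1 PC=8
Step 29: PC=8 exec 'ADD D, 6'. After: A=0 B=-6 C=1 D=-19 ZF=0 PC=9
Step 30: PC=9 exec 'ADD B, 1'. After: A=0 B=-5 C=1 D=-19 ZF=0 PC=10
Step 31: PC=10 exec 'HALT'. After: A=0 B=-5 C=1 D=-19 ZF=0 PC=10 HALTED
Total instructions executed: 31

Answer: 31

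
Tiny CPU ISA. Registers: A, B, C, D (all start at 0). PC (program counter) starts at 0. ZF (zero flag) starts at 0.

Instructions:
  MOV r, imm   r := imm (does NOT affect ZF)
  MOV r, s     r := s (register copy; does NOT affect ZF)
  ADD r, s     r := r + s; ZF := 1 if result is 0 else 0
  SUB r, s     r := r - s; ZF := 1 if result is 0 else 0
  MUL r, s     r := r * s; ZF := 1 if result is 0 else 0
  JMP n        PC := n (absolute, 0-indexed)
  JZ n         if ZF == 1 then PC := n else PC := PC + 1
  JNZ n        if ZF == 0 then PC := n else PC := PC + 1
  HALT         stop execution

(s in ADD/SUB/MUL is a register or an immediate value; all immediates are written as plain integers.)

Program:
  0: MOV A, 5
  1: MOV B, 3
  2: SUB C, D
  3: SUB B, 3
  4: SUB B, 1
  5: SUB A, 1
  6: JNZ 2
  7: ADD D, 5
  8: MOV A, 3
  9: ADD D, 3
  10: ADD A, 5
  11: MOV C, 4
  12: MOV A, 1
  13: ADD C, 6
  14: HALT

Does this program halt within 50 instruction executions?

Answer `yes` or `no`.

Step 1: PC=0 exec 'MOV A, 5'. After: A=5 B=0 C=0 D=0 ZF=0 PC=1
Step 2: PC=1 exec 'MOV B, 3'. After: A=5 B=3 C=0 D=0 ZF=0 PC=2
Step 3: PC=2 exec 'SUB C, D'. After: A=5 B=3 C=0 D=0 ZF=1 PC=3
Step 4: PC=3 exec 'SUB B, 3'. After: A=5 B=0 C=0 D=0 ZF=1 PC=4
Step 5: PC=4 exec 'SUB B, 1'. After: A=5 B=-1 C=0 D=0 ZF=0 PC=5
Step 6: PC=5 exec 'SUB A, 1'. After: A=4 B=-1 C=0 D=0 ZF=0 PC=6
Step 7: PC=6 exec 'JNZ 2'. After: A=4 B=-1 C=0 D=0 ZF=0 PC=2
Step 8: PC=2 exec 'SUB C, D'. After: A=4 B=-1 C=0 D=0 ZF=1 PC=3
Step 9: PC=3 exec 'SUB B, 3'. After: A=4 B=-4 C=0 D=0 ZF=0 PC=4
Step 10: PC=4 exec 'SUB B, 1'. After: A=4 B=-5 C=0 D=0 ZF=0 PC=5
Step 11: PC=5 exec 'SUB A, 1'. After: A=3 B=-5 C=0 D=0 ZF=0 PC=6
Step 12: PC=6 exec 'JNZ 2'. After: A=3 B=-5 C=0 D=0 ZF=0 PC=2
Step 13: PC=2 exec 'SUB C, D'. After: A=3 B=-5 C=0 D=0 ZF=1 PC=3
Step 14: PC=3 exec 'SUB B, 3'. After: A=3 B=-8 C=0 D=0 ZF=0 PC=4
Step 15: PC=4 exec 'SUB B, 1'. After: A=3 B=-9 C=0 D=0 ZF=0 PC=5
Step 16: PC=5 exec 'SUB A, 1'. After: A=2 B=-9 C=0 D=0 ZF=0 PC=6
Step 17: PC=6 exec 'JNZ 2'. After: A=2 B=-9 C=0 D=0 ZF=0 PC=2
Step 18: PC=2 exec 'SUB C, D'. After: A=2 B=-9 C=0 D=0 ZF=1 PC=3
Step 19: PC=3 exec 'SUB B, 3'. After: A=2 B=-12 C=0 D=0 ZF=0 PC=4
Step 20: PC=4 exec 'SUB B, 1'. After: A=2 B=-13 C=0 D=0 ZF=0 PC=5
Step 21: PC=5 exec 'SUB A, 1'. After: A=1 B=-13 C=0 D=0 ZF=0 PC=6
Step 22: PC=6 exec 'JNZ 2'. After: A=1 B=-13 C=0 D=0 ZF=0 PC=2
Step 23: PC=2 exec 'SUB C, D'. After: A=1 B=-13 C=0 D=0 ZF=1 PC=3
Step 24: PC=3 exec 'SUB B, 3'. After: A=1 B=-16 C=0 D=0 ZF=0 PC=4
Step 25: PC=4 exec 'SUB B, 1'. After: A=1 B=-17 C=0 D=0 ZF=0 PC=5
Step 26: PC=5 exec 'SUB A, 1'. After: A=0 B=-17 C=0 D=0 ZF=1 PC=6
Step 27: PC=6 exec 'JNZ 2'. After: A=0 B=-17 C=0 D=0 ZF=1 PC=7
Step 28: PC=7 exec 'ADD D, 5'. After: A=0 B=-17 C=0 D=5 ZF=0 PC=8
Step 29: PC=8 exec 'MOV A, 3'. After: A=3 B=-17 C=0 D=5 ZF=0 PC=9
Step 30: PC=9 exec 'ADD D, 3'. After: A=3 B=-17 C=0 D=8 ZF=0 PC=10
Step 31: PC=10 exec 'ADD A, 5'. After: A=8 B=-17 C=0 D=8 ZF=0 PC=11
Step 32: PC=11 exec 'MOV C, 4'. After: A=8 B=-17 C=4 D=8 ZF=0 PC=12
Step 33: PC=12 exec 'MOV A, 1'. After: A=1 B=-17 C=4 D=8 ZF=0 PC=13
Step 34: PC=13 exec 'ADD C, 6'. After: A=1 B=-17 C=10 D=8 ZF=0 PC=14
Step 35: PC=14 exec 'HALT'. After: A=1 B=-17 C=10 D=8 ZF=0 PC=14 HALTED

Answer: yes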